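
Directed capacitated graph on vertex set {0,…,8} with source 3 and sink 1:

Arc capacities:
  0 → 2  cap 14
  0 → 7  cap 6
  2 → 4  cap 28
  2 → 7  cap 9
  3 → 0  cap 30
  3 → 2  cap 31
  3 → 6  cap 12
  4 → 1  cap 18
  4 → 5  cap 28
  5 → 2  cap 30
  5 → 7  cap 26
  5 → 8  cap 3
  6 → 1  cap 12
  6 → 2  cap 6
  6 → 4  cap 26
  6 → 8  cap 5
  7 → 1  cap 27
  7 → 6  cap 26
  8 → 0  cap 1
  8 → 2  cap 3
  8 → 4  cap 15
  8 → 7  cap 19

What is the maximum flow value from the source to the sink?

Maximum flow value: 55

augment #1: 3→6→1 bottleneck 12, total now 12
augment #2: 3→0→7→1 bottleneck 6, total now 18
augment #3: 3→2→4→1 bottleneck 18, total now 36
augment #4: 3→2→7→1 bottleneck 9, total now 45
augment #5: 3→2→4→5→7→1 bottleneck 4, total now 49
augment #6: 3→0→2→4→5→7→1 bottleneck 6, total now 55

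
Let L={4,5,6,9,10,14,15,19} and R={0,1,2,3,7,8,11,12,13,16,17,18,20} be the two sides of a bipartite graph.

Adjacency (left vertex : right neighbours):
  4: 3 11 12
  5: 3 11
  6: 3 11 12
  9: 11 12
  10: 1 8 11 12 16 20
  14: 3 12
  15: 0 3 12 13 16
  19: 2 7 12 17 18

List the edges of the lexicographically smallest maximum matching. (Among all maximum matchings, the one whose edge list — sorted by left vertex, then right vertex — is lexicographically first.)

Lex-smallest maximum matching: {(4,3), (5,11), (6,12), (10,1), (15,0), (19,2)}

|M| = 6 (so the lex-smallest maximum matching has 6 edges)
process left vertices in ascending order; for each, take the smallest-labelled available neighbour that still permits 6 edges overall, or leave it unmatched if none does
lex-smallest matching: {4-3, 5-11, 6-12, 10-1, 15-0, 19-2}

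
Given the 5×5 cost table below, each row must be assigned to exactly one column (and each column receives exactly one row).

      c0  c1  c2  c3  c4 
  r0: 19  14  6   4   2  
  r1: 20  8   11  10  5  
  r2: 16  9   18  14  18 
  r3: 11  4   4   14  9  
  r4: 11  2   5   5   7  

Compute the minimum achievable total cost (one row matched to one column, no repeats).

Minimum assignment cost: 31

optimal assignment: row0→col3 (cost 4), row1→col4 (cost 5), row2→col0 (cost 16), row3→col2 (cost 4), row4→col1 (cost 2)
total = 4 + 5 + 16 + 4 + 2 = 31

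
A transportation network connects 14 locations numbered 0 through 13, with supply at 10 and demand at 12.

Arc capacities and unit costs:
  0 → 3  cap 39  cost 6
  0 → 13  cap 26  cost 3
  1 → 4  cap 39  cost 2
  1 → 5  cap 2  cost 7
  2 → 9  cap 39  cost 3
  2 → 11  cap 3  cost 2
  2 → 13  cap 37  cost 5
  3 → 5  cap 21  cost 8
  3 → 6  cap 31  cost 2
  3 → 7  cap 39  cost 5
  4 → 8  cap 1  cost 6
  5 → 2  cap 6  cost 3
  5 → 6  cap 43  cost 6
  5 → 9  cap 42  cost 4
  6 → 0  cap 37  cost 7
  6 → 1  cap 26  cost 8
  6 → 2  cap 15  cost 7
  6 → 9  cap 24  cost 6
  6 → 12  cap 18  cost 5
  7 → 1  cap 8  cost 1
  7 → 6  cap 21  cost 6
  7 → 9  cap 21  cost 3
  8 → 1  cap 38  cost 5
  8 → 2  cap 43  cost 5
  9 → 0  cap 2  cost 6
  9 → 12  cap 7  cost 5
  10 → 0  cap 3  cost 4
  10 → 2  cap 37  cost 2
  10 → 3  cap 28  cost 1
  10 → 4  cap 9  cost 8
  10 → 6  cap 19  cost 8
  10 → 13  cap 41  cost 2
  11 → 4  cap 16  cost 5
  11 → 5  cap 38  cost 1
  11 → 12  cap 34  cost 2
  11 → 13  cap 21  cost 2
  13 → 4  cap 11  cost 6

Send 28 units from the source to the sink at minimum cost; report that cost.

Minimum cost for 28 units: 232

shortest-cost path #1: 10→2→11→12 push 3 @ unit cost 6 (adds 18)
shortest-cost path #2: 10→3→6→12 push 18 @ unit cost 8 (adds 144)
shortest-cost path #3: 10→2→9→12 push 7 @ unit cost 10 (adds 70)
total cost = 232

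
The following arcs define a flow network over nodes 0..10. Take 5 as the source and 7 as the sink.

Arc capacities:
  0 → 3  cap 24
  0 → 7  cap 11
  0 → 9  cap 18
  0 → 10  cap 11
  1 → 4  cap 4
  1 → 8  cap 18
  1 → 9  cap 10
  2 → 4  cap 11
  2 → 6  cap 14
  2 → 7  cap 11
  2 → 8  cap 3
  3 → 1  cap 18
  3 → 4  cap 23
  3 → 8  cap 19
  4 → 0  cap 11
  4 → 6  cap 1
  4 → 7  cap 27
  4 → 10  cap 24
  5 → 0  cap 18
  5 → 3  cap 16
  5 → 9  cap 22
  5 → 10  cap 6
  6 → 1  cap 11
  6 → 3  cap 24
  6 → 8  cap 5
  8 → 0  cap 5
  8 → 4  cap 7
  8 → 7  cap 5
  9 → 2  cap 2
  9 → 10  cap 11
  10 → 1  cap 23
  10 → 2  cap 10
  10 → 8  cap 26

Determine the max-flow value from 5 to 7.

augment #1: 5→0→7 bottleneck 11, total now 11
augment #2: 5→3→4→7 bottleneck 16, total now 27
augment #3: 5→9→2→7 bottleneck 2, total now 29
augment #4: 5→10→2→7 bottleneck 6, total now 35
augment #5: 5→0→3→4→7 bottleneck 7, total now 42
augment #6: 5→9→10→2→7 bottleneck 3, total now 45
augment #7: 5→9→10→8→7 bottleneck 5, total now 50
augment #8: 5→9→10→1→4→7 bottleneck 3, total now 53

Maximum flow value: 53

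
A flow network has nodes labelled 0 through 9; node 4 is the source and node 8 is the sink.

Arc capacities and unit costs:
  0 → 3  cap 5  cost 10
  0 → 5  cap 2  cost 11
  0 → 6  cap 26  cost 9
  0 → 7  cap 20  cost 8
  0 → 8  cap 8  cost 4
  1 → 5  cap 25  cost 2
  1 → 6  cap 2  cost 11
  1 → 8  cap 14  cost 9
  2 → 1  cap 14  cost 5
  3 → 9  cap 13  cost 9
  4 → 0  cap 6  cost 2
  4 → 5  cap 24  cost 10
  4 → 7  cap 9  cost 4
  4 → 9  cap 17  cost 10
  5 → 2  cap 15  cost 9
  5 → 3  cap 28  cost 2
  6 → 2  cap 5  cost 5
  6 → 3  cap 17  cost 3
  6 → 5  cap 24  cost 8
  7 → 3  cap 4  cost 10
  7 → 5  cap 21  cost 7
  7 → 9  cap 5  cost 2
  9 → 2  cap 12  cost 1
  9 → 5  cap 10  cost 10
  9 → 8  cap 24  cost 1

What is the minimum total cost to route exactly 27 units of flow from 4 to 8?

Minimum cost for 27 units: 247

shortest-cost path #1: 4→0→8 push 6 @ unit cost 6 (adds 36)
shortest-cost path #2: 4→7→9→8 push 5 @ unit cost 7 (adds 35)
shortest-cost path #3: 4→9→8 push 16 @ unit cost 11 (adds 176)
total cost = 247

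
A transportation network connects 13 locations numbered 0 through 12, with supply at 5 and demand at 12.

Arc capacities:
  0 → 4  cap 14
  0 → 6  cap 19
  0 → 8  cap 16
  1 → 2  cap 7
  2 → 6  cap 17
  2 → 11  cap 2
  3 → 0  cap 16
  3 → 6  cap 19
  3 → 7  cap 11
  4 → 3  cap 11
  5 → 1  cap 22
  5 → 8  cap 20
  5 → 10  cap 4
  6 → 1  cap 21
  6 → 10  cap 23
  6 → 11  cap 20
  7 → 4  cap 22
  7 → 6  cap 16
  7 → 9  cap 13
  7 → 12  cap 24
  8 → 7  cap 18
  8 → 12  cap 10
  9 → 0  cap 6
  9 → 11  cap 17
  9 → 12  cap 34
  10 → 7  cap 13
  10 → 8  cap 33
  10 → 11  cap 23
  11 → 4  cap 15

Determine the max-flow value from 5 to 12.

augment #1: 5→8→12 bottleneck 10, total now 10
augment #2: 5→8→7→12 bottleneck 10, total now 20
augment #3: 5→10→7→12 bottleneck 4, total now 24
augment #4: 5→1→2→6→10→7→12 bottleneck 7, total now 31

Maximum flow value: 31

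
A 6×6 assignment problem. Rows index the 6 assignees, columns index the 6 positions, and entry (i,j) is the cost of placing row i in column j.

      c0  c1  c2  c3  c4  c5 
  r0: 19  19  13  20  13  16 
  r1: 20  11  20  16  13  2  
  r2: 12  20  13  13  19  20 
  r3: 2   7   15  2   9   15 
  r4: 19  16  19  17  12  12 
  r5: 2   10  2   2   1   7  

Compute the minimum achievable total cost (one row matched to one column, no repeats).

optimal assignment: row0→col2 (cost 13), row1→col5 (cost 2), row2→col0 (cost 12), row3→col3 (cost 2), row4→col1 (cost 16), row5→col4 (cost 1)
total = 13 + 2 + 12 + 2 + 16 + 1 = 46

Minimum assignment cost: 46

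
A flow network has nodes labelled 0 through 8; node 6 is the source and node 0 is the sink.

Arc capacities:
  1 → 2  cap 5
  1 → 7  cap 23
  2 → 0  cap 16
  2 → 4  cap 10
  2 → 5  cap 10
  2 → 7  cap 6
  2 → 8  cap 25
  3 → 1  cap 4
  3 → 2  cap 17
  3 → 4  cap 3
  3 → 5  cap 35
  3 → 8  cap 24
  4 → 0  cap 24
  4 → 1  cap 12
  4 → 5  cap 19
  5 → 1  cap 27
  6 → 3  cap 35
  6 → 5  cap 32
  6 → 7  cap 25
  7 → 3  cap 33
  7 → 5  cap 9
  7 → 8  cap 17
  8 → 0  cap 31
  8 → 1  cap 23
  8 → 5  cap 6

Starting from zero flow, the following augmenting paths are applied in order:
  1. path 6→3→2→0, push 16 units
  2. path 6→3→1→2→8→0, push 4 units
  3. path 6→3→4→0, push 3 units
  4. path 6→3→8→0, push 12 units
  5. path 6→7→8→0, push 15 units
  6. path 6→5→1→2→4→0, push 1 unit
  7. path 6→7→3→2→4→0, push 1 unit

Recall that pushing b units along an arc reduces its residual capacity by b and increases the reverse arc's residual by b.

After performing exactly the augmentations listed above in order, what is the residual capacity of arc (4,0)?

after path 1 (6→3→2→0, push 16): res(4,0)=24
after path 2 (6→3→1→2→8→0, push 4): res(4,0)=24
after path 3 (6→3→4→0, push 3): res(4,0)=21
after path 4 (6→3→8→0, push 12): res(4,0)=21
after path 5 (6→7→8→0, push 15): res(4,0)=21
after path 6 (6→5→1→2→4→0, push 1): res(4,0)=20
after path 7 (6→7→3→2→4→0, push 1): res(4,0)=19

Residual capacity of (4,0): 19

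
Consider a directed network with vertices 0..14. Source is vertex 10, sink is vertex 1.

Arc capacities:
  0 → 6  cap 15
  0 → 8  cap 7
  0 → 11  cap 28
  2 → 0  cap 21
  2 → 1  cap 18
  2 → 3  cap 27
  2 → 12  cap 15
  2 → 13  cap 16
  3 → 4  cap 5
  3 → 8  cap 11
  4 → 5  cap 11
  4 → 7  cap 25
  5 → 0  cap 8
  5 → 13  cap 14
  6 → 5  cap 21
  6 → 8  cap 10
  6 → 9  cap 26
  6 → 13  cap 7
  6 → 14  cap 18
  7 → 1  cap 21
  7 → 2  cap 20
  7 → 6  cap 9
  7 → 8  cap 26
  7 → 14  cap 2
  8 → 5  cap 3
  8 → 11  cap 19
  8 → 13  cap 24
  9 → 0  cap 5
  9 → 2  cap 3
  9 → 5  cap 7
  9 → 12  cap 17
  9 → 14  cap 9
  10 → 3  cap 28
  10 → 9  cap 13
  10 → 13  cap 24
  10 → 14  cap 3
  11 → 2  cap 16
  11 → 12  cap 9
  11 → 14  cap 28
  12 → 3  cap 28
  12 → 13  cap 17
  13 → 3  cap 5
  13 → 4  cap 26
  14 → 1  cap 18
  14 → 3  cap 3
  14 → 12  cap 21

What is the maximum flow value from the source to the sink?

Maximum flow value: 56

augment #1: 10→14→1 bottleneck 3, total now 3
augment #2: 10→9→2→1 bottleneck 3, total now 6
augment #3: 10→9→14→1 bottleneck 9, total now 15
augment #4: 10→3→4→7→1 bottleneck 5, total now 20
augment #5: 10→13→4→7→1 bottleneck 16, total now 36
augment #6: 10→3→8→11→2→1 bottleneck 11, total now 47
augment #7: 10→9→0→6→14→1 bottleneck 1, total now 48
augment #8: 10→13→4→7→2→1 bottleneck 4, total now 52
augment #9: 10→13→4→5→0→6→14→1 bottleneck 4, total now 56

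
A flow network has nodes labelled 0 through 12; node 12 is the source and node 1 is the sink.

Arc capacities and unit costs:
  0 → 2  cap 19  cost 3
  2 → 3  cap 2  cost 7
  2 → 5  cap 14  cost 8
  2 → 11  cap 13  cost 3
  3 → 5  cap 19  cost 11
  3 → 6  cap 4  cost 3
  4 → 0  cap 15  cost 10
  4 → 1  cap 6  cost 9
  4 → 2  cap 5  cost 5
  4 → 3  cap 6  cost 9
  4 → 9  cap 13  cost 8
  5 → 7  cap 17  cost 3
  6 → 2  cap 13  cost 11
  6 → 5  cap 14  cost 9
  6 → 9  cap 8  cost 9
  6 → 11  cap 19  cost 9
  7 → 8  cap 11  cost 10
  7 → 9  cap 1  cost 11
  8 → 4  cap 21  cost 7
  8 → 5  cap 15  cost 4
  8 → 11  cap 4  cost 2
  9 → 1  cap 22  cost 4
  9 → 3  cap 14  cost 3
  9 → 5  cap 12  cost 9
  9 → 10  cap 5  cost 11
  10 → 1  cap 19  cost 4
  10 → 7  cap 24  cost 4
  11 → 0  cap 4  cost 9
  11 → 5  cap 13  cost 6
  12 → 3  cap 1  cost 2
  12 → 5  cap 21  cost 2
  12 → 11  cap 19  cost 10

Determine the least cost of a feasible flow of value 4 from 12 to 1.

Minimum cost for 4 units: 100

shortest-cost path #1: 12→3→6→9→1 push 1 @ unit cost 18 (adds 18)
shortest-cost path #2: 12→5→7→9→1 push 1 @ unit cost 20 (adds 20)
shortest-cost path #3: 12→5→7→8→4→1 push 2 @ unit cost 31 (adds 62)
total cost = 100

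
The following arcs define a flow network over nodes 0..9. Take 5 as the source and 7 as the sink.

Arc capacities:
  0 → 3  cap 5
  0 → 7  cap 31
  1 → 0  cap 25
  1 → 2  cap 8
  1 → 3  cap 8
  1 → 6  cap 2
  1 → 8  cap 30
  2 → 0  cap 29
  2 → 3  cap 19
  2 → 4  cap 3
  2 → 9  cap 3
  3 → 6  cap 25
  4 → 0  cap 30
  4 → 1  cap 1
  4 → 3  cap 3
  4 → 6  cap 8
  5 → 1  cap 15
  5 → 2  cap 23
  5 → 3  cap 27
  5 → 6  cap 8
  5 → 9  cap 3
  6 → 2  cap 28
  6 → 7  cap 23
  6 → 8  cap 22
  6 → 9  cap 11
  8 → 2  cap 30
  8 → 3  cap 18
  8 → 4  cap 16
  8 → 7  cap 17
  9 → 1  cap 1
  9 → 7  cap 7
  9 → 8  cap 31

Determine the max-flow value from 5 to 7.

Maximum flow value: 74

augment #1: 5→6→7 bottleneck 8, total now 8
augment #2: 5→9→7 bottleneck 3, total now 11
augment #3: 5→1→0→7 bottleneck 15, total now 26
augment #4: 5→2→0→7 bottleneck 16, total now 42
augment #5: 5→2→9→7 bottleneck 3, total now 45
augment #6: 5→3→6→7 bottleneck 15, total now 60
augment #7: 5→3→6→8→7 bottleneck 10, total now 70
augment #8: 5→2→0→1→8→7 bottleneck 4, total now 74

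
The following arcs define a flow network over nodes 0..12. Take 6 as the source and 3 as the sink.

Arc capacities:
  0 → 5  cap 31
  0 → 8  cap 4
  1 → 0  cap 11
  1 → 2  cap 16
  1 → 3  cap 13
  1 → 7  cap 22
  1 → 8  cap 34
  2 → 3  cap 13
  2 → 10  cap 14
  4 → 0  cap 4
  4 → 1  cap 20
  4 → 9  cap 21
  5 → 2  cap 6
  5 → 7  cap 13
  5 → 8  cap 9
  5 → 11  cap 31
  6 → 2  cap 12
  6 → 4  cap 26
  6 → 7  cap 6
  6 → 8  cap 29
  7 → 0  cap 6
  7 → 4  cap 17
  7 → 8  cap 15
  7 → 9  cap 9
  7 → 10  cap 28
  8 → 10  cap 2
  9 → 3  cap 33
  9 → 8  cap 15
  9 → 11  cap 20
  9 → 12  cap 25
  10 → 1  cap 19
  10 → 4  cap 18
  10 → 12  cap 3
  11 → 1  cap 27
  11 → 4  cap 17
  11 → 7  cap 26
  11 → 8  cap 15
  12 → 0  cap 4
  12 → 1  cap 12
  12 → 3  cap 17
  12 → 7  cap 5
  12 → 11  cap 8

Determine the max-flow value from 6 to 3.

Maximum flow value: 46

augment #1: 6→2→3 bottleneck 12, total now 12
augment #2: 6→4→1→3 bottleneck 13, total now 25
augment #3: 6→4→9→3 bottleneck 13, total now 38
augment #4: 6→7→9→3 bottleneck 6, total now 44
augment #5: 6→8→10→12→3 bottleneck 2, total now 46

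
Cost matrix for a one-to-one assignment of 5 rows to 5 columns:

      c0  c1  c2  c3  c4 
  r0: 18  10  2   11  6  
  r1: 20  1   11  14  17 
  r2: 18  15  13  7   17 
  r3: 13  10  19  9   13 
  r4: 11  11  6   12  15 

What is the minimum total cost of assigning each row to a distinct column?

optimal assignment: row0→col4 (cost 6), row1→col1 (cost 1), row2→col3 (cost 7), row3→col0 (cost 13), row4→col2 (cost 6)
total = 6 + 1 + 7 + 13 + 6 = 33

Minimum assignment cost: 33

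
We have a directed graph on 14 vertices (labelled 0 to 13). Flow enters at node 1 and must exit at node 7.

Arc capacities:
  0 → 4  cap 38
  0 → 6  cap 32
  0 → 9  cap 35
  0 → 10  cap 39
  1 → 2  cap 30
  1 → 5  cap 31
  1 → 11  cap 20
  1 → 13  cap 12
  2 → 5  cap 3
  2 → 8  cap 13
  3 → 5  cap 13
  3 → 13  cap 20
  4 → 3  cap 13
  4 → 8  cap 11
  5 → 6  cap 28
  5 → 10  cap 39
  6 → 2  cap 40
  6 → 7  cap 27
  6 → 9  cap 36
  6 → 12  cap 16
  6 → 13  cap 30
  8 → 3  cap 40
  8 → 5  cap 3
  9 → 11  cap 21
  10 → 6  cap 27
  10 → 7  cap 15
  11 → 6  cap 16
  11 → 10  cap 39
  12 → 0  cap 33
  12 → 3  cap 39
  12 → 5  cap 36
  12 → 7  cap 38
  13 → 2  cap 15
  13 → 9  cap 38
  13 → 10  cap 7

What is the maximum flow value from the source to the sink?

augment #1: 1→5→6→7 bottleneck 27, total now 27
augment #2: 1→5→10→7 bottleneck 4, total now 31
augment #3: 1→11→10→7 bottleneck 11, total now 42
augment #4: 1→11→6→12→7 bottleneck 9, total now 51
augment #5: 1→2→5→6→12→7 bottleneck 1, total now 52
augment #6: 1→13→10→6→12→7 bottleneck 6, total now 58

Maximum flow value: 58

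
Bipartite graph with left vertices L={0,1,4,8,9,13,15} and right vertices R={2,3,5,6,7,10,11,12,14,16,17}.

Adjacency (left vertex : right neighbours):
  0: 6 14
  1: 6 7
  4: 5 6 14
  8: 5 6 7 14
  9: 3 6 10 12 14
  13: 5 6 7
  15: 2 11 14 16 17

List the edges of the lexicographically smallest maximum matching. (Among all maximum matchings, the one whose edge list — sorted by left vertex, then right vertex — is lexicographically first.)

|M| = 6 (so the lex-smallest maximum matching has 6 edges)
process left vertices in ascending order; for each, take the smallest-labelled available neighbour that still permits 6 edges overall, or leave it unmatched if none does
lex-smallest matching: {0-6, 1-7, 4-5, 8-14, 9-3, 15-2}

Lex-smallest maximum matching: {(0,6), (1,7), (4,5), (8,14), (9,3), (15,2)}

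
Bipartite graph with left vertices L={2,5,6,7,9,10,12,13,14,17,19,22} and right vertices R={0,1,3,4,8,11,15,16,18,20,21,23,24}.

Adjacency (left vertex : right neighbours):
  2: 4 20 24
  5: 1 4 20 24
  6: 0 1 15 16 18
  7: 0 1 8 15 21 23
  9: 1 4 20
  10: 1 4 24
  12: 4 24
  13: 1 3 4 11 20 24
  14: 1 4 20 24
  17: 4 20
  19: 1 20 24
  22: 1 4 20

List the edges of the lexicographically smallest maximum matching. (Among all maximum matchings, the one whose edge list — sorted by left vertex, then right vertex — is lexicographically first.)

|M| = 7 (so the lex-smallest maximum matching has 7 edges)
process left vertices in ascending order; for each, take the smallest-labelled available neighbour that still permits 7 edges overall, or leave it unmatched if none does
lex-smallest matching: {2-4, 5-1, 6-0, 7-8, 9-20, 10-24, 13-3}

Lex-smallest maximum matching: {(2,4), (5,1), (6,0), (7,8), (9,20), (10,24), (13,3)}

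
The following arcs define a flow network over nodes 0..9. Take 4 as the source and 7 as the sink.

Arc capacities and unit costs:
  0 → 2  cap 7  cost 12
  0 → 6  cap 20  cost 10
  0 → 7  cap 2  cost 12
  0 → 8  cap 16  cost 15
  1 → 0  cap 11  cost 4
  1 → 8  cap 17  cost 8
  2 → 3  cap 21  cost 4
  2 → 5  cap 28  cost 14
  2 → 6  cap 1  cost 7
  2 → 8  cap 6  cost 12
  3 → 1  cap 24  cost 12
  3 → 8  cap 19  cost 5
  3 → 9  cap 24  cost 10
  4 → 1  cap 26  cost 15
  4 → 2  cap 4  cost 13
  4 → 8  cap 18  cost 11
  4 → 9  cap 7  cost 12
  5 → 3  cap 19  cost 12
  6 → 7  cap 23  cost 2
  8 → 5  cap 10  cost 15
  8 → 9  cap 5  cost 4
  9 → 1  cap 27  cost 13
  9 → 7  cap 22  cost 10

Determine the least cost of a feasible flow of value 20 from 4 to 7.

Minimum cost for 20 units: 518

shortest-cost path #1: 4→9→7 push 7 @ unit cost 22 (adds 154)
shortest-cost path #2: 4→2→6→7 push 1 @ unit cost 22 (adds 22)
shortest-cost path #3: 4→8→9→7 push 5 @ unit cost 25 (adds 125)
shortest-cost path #4: 4→1→0→7 push 2 @ unit cost 31 (adds 62)
shortest-cost path #5: 4→1→0→6→7 push 5 @ unit cost 31 (adds 155)
total cost = 518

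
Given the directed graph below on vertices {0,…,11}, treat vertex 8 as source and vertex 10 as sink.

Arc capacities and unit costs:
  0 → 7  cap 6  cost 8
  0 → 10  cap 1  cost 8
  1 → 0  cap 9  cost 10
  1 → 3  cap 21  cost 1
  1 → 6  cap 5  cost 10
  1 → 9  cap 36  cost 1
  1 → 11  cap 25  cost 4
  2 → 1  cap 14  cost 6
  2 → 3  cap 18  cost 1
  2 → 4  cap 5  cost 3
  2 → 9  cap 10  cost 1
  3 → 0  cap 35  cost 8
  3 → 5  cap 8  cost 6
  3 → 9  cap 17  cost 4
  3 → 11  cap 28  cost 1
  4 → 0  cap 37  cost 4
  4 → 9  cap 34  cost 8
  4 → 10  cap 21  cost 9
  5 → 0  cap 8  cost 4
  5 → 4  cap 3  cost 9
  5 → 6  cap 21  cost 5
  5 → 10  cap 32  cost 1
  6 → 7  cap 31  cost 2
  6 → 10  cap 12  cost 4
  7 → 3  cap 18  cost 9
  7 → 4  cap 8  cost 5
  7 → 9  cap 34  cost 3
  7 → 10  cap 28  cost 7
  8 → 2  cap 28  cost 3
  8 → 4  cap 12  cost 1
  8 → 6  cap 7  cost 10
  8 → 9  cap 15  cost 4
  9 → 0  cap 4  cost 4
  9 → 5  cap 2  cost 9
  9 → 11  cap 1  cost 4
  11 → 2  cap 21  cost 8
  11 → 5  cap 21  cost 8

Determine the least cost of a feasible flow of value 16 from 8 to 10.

shortest-cost path #1: 8→4→10 push 12 @ unit cost 10 (adds 120)
shortest-cost path #2: 8→2→3→5→10 push 4 @ unit cost 11 (adds 44)
total cost = 164

Minimum cost for 16 units: 164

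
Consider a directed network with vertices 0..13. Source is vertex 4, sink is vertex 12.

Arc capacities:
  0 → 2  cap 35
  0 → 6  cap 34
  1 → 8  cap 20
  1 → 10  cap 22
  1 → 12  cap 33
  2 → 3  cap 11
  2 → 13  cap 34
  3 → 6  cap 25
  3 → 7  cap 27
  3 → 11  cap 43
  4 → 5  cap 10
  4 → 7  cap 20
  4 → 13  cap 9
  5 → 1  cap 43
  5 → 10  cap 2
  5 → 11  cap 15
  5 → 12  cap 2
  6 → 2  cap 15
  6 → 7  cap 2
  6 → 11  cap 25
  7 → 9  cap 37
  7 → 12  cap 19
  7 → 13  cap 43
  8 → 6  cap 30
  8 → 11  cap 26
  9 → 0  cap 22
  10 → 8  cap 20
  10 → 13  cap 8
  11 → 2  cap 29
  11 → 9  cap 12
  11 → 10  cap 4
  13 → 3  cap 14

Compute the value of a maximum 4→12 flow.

Maximum flow value: 29

augment #1: 4→5→12 bottleneck 2, total now 2
augment #2: 4→7→12 bottleneck 19, total now 21
augment #3: 4→5→1→12 bottleneck 8, total now 29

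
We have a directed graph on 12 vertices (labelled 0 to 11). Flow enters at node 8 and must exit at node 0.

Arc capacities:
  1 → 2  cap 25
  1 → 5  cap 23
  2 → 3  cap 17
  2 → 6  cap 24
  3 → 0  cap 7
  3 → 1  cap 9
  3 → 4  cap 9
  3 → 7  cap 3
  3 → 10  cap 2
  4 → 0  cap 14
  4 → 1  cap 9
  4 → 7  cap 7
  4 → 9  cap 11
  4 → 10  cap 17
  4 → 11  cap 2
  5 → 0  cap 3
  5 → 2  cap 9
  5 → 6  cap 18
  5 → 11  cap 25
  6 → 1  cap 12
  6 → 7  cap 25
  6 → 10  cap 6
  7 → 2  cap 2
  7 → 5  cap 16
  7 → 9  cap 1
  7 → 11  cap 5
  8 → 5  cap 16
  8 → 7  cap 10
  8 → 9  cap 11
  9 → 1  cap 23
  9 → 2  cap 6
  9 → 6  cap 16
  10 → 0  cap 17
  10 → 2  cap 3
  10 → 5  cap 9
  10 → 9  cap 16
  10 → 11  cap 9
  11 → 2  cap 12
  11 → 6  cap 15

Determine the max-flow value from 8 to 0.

augment #1: 8→5→0 bottleneck 3, total now 3
augment #2: 8→5→2→3→0 bottleneck 7, total now 10
augment #3: 8→5→6→10→0 bottleneck 6, total now 16
augment #4: 8→7→2→3→4→0 bottleneck 2, total now 18
augment #5: 8→9→2→3→4→0 bottleneck 6, total now 24
augment #6: 8→7→5→2→3→4→0 bottleneck 1, total now 25
augment #7: 8→7→5→2→3→10→0 bottleneck 1, total now 26

Maximum flow value: 26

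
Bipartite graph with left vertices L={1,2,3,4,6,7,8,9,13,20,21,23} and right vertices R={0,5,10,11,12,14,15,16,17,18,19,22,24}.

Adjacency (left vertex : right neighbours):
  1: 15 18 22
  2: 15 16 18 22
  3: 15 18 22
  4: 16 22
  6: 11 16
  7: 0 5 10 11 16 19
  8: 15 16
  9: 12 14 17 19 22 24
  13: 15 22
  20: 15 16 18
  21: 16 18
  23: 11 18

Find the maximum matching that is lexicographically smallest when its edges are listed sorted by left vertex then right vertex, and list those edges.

|M| = 7 (so the lex-smallest maximum matching has 7 edges)
process left vertices in ascending order; for each, take the smallest-labelled available neighbour that still permits 7 edges overall, or leave it unmatched if none does
lex-smallest matching: {1-15, 2-16, 3-18, 4-22, 6-11, 7-0, 9-12}

Lex-smallest maximum matching: {(1,15), (2,16), (3,18), (4,22), (6,11), (7,0), (9,12)}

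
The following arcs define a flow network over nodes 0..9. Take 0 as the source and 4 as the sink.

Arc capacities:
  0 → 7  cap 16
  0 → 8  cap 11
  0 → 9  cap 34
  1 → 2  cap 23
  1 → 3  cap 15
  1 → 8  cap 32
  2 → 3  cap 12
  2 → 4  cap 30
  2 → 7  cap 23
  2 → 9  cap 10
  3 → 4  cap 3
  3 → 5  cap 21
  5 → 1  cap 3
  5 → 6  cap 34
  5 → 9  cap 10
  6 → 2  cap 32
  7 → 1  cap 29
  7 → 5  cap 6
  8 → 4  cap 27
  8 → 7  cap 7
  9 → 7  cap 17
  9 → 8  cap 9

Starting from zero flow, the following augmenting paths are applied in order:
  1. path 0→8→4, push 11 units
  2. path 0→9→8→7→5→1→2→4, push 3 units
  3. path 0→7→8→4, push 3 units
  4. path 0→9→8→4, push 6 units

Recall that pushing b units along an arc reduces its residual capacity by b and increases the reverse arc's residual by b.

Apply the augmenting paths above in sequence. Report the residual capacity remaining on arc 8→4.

after path 1 (0→8→4, push 11): res(8,4)=16
after path 2 (0→9→8→7→5→1→2→4, push 3): res(8,4)=16
after path 3 (0→7→8→4, push 3): res(8,4)=13
after path 4 (0→9→8→4, push 6): res(8,4)=7

Residual capacity of (8,4): 7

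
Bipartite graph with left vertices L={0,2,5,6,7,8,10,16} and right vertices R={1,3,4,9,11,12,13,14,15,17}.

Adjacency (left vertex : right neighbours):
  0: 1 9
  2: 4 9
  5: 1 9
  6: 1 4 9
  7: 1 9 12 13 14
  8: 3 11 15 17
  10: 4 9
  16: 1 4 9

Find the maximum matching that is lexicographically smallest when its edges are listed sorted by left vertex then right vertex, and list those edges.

Lex-smallest maximum matching: {(0,1), (2,4), (5,9), (7,12), (8,3)}

|M| = 5 (so the lex-smallest maximum matching has 5 edges)
process left vertices in ascending order; for each, take the smallest-labelled available neighbour that still permits 5 edges overall, or leave it unmatched if none does
lex-smallest matching: {0-1, 2-4, 5-9, 7-12, 8-3}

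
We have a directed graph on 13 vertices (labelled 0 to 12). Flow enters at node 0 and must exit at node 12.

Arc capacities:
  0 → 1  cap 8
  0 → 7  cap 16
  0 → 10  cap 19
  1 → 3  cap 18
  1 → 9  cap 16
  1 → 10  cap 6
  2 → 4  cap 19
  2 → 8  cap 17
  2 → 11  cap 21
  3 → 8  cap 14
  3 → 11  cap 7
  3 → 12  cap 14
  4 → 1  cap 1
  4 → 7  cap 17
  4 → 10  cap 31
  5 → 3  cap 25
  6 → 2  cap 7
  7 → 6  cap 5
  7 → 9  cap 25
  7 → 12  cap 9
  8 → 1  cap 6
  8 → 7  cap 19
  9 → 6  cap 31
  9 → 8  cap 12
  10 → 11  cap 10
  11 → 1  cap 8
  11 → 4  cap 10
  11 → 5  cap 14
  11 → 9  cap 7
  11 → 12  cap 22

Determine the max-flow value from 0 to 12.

Maximum flow value: 34

augment #1: 0→7→12 bottleneck 9, total now 9
augment #2: 0→1→3→12 bottleneck 8, total now 17
augment #3: 0→10→11→12 bottleneck 10, total now 27
augment #4: 0→7→6→2→11→12 bottleneck 5, total now 32
augment #5: 0→7→9→6→2→11→12 bottleneck 2, total now 34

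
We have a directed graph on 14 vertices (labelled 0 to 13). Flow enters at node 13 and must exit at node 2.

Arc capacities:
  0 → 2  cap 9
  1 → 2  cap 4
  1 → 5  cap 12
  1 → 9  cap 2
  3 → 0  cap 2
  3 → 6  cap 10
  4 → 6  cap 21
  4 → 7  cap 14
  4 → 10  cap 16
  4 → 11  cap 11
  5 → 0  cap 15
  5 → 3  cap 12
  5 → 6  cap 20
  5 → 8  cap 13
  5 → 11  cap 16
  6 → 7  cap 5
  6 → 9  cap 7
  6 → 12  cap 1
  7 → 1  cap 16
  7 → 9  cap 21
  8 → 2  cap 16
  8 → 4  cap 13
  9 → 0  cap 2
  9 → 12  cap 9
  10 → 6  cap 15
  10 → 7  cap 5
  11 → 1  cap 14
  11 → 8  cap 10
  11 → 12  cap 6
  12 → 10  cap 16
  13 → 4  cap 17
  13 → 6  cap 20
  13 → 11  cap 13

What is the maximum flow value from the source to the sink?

Maximum flow value: 28

augment #1: 13→11→1→2 bottleneck 4, total now 4
augment #2: 13→11→8→2 bottleneck 9, total now 13
augment #3: 13→4→11→8→2 bottleneck 1, total now 14
augment #4: 13→6→9→0→2 bottleneck 2, total now 16
augment #5: 13→4→7→1→5→0→2 bottleneck 7, total now 23
augment #6: 13→4→7→1→5→8→2 bottleneck 5, total now 28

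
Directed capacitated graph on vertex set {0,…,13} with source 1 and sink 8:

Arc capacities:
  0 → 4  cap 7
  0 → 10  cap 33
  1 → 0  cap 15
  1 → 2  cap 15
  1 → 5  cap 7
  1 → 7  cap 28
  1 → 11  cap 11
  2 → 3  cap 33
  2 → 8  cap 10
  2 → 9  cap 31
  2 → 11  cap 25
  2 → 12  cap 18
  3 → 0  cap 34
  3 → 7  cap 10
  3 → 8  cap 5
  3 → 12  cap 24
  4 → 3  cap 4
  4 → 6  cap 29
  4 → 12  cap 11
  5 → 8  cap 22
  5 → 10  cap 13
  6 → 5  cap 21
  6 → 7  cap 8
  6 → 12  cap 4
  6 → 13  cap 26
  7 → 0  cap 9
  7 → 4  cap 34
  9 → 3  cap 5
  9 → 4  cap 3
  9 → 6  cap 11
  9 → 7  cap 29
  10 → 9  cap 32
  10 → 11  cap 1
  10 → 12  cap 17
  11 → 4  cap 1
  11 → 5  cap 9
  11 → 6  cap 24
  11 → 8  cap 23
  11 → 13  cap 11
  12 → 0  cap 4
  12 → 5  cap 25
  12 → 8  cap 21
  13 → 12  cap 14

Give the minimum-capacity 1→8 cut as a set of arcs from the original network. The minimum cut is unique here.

Min-cut arcs: {(1,2), (1,11), (3,8), (5,8), (10,11), (12,8)} (total capacity 75)

augment #1: 1→2→8 push 10
augment #2: 1→5→8 push 7
augment #3: 1→11→8 push 11
augment #4: 1→2→3→8 push 5
augment #5: 1→0→4→12→8 push 7
augment #6: 1→0→10→11→8 push 1
augment #7: 1→0→10→12→8 push 7
augment #8: 1→7→4→12→8 push 4
augment #9: 1→7→0→10→12→8 push 3
augment #10: 1→7→4→6→5→8 push 15
augment #11: 1→7→4→3→2→11→8 push 4
augment #12: 1→7→0→10→9→3→2→11→8 push 1
max flow = 75; residual-reachable set from 1 gives S-side
cut edges (S→T): {(1,2), (1,11), (3,8), (5,8), (10,11), (12,8)} total cap 75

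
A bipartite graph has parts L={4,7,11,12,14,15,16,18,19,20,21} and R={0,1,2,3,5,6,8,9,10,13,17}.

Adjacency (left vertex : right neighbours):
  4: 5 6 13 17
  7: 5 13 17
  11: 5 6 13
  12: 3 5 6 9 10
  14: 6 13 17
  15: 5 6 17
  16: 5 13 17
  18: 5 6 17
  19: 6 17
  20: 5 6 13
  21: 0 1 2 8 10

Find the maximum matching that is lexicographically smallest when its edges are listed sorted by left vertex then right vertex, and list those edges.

|M| = 6 (so the lex-smallest maximum matching has 6 edges)
process left vertices in ascending order; for each, take the smallest-labelled available neighbour that still permits 6 edges overall, or leave it unmatched if none does
lex-smallest matching: {4-5, 7-13, 11-6, 12-3, 14-17, 21-0}

Lex-smallest maximum matching: {(4,5), (7,13), (11,6), (12,3), (14,17), (21,0)}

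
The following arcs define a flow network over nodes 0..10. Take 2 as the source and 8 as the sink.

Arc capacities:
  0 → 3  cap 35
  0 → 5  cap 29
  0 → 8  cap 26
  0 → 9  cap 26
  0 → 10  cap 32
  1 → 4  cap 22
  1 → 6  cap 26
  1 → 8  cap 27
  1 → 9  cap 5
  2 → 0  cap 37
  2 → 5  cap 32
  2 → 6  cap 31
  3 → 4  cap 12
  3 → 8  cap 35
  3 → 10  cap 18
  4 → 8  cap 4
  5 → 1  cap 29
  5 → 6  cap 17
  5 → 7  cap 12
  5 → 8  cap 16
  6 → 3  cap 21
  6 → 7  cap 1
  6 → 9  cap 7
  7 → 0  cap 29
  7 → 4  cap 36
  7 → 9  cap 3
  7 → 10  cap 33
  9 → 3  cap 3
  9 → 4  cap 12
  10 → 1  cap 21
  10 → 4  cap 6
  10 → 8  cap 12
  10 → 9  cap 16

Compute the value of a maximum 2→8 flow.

augment #1: 2→0→8 bottleneck 26, total now 26
augment #2: 2→5→8 bottleneck 16, total now 42
augment #3: 2→0→3→8 bottleneck 11, total now 53
augment #4: 2→5→1→8 bottleneck 16, total now 69
augment #5: 2→6→3→8 bottleneck 21, total now 90
augment #6: 2→6→7→4→8 bottleneck 1, total now 91
augment #7: 2→6→9→3→8 bottleneck 3, total now 94
augment #8: 2→6→9→4→8 bottleneck 3, total now 97
augment #9: 2→6→9→4→7→10→8 bottleneck 1, total now 98

Maximum flow value: 98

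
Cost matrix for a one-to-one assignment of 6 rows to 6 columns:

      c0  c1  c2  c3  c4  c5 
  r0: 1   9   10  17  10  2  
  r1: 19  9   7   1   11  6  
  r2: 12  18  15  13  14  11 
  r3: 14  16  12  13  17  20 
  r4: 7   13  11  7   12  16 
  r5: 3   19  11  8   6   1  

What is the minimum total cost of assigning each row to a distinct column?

optimal assignment: row0→col0 (cost 1), row1→col3 (cost 1), row2→col4 (cost 14), row3→col2 (cost 12), row4→col1 (cost 13), row5→col5 (cost 1)
total = 1 + 1 + 14 + 12 + 13 + 1 = 42

Minimum assignment cost: 42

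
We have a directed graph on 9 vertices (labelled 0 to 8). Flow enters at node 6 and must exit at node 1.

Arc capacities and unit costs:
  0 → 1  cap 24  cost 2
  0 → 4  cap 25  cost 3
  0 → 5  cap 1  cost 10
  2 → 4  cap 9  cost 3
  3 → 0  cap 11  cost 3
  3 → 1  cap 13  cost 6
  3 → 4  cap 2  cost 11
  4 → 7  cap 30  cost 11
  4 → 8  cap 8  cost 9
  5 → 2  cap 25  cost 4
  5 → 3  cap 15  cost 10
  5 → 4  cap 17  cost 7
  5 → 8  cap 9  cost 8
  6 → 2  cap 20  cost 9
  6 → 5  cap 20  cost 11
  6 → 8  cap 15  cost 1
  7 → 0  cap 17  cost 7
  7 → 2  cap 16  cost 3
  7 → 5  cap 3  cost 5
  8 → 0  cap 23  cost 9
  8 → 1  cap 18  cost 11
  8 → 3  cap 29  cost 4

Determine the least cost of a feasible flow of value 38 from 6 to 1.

shortest-cost path #1: 6→8→3→0→1 push 11 @ unit cost 10 (adds 110)
shortest-cost path #2: 6→8→3→1 push 4 @ unit cost 11 (adds 44)
shortest-cost path #3: 6→5→3→1 push 9 @ unit cost 27 (adds 243)
shortest-cost path #4: 6→5→3→8→1 push 6 @ unit cost 28 (adds 168)
shortest-cost path #5: 6→5→8→1 push 5 @ unit cost 30 (adds 150)
shortest-cost path #6: 6→2→4→8→1 push 3 @ unit cost 32 (adds 96)
total cost = 811

Minimum cost for 38 units: 811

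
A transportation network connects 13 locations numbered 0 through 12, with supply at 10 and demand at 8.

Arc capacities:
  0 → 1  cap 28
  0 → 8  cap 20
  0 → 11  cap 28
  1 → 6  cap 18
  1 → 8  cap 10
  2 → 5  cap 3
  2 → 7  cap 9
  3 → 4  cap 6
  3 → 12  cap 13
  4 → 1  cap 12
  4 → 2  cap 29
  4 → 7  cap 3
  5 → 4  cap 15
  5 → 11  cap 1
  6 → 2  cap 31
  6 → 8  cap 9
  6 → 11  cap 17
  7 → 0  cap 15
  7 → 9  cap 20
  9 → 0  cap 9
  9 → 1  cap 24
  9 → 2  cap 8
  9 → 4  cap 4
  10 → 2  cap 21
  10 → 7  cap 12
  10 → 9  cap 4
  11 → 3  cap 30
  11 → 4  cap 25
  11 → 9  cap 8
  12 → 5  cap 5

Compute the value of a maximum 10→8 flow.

Maximum flow value: 28

augment #1: 10→7→0→8 bottleneck 12, total now 12
augment #2: 10→9→0→8 bottleneck 4, total now 16
augment #3: 10→2→7→0→8 bottleneck 3, total now 19
augment #4: 10→2→5→4→1→8 bottleneck 3, total now 22
augment #5: 10→2→7→9→0→8 bottleneck 1, total now 23
augment #6: 10→2→7→9→1→8 bottleneck 5, total now 28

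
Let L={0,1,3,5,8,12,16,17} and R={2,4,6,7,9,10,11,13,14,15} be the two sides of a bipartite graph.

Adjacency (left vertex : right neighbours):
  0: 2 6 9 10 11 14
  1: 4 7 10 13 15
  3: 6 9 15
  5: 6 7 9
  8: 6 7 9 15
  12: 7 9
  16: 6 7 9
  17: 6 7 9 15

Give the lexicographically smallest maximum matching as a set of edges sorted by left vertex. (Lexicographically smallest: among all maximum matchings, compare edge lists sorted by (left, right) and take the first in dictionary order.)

|M| = 6 (so the lex-smallest maximum matching has 6 edges)
process left vertices in ascending order; for each, take the smallest-labelled available neighbour that still permits 6 edges overall, or leave it unmatched if none does
lex-smallest matching: {0-2, 1-4, 3-6, 5-7, 8-9, 17-15}

Lex-smallest maximum matching: {(0,2), (1,4), (3,6), (5,7), (8,9), (17,15)}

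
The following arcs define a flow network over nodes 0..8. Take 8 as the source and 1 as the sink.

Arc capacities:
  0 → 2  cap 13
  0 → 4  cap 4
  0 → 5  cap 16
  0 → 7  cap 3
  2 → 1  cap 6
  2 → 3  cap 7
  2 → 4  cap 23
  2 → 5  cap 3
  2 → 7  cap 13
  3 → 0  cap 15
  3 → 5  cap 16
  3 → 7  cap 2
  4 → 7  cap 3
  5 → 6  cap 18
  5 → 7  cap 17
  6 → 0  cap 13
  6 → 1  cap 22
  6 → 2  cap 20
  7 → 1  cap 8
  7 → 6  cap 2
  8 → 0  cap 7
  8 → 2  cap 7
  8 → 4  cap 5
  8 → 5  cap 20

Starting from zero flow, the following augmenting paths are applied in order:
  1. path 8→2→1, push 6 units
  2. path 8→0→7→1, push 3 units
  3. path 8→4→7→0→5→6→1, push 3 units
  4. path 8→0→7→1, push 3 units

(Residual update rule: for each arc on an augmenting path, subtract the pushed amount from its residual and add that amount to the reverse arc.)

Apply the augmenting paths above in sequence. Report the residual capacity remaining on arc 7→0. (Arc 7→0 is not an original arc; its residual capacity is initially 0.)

after path 1 (8→2→1, push 6): res(7,0)=0
after path 2 (8→0→7→1, push 3): res(7,0)=3
after path 3 (8→4→7→0→5→6→1, push 3): res(7,0)=0
after path 4 (8→0→7→1, push 3): res(7,0)=3

Residual capacity of (7,0): 3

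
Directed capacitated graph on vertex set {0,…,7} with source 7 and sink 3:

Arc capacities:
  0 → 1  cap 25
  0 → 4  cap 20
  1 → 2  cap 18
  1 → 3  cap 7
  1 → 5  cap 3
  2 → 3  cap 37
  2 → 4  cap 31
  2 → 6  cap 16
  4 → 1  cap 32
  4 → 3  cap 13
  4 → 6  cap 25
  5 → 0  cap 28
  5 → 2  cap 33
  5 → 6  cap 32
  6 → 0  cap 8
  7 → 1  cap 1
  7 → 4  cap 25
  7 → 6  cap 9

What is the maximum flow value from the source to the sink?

Maximum flow value: 34

augment #1: 7→1→3 bottleneck 1, total now 1
augment #2: 7→4→3 bottleneck 13, total now 14
augment #3: 7→4→1→3 bottleneck 6, total now 20
augment #4: 7→4→1→2→3 bottleneck 6, total now 26
augment #5: 7→6→0→1→2→3 bottleneck 8, total now 34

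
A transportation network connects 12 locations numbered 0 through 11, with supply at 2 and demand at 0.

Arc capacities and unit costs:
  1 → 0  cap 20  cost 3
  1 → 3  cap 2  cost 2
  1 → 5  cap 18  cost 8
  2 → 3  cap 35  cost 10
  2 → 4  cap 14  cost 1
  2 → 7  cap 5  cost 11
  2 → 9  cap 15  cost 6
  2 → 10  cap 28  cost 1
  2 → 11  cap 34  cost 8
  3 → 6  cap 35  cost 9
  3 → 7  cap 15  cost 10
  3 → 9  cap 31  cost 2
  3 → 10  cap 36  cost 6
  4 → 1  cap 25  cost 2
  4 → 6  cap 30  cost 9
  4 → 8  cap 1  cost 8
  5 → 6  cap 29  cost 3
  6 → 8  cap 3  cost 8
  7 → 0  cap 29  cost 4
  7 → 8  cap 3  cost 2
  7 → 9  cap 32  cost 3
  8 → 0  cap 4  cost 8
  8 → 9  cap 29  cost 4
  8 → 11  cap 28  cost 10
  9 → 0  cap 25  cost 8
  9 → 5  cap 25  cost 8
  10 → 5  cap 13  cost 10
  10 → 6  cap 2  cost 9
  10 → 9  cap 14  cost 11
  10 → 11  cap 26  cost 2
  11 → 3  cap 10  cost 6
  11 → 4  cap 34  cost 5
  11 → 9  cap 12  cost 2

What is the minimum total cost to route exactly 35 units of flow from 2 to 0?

shortest-cost path #1: 2→4→1→0 push 14 @ unit cost 6 (adds 84)
shortest-cost path #2: 2→10→11→9→0 push 12 @ unit cost 13 (adds 156)
shortest-cost path #3: 2→10→11→4→1→0 push 6 @ unit cost 13 (adds 78)
shortest-cost path #4: 2→9→0 push 3 @ unit cost 14 (adds 42)
total cost = 360

Minimum cost for 35 units: 360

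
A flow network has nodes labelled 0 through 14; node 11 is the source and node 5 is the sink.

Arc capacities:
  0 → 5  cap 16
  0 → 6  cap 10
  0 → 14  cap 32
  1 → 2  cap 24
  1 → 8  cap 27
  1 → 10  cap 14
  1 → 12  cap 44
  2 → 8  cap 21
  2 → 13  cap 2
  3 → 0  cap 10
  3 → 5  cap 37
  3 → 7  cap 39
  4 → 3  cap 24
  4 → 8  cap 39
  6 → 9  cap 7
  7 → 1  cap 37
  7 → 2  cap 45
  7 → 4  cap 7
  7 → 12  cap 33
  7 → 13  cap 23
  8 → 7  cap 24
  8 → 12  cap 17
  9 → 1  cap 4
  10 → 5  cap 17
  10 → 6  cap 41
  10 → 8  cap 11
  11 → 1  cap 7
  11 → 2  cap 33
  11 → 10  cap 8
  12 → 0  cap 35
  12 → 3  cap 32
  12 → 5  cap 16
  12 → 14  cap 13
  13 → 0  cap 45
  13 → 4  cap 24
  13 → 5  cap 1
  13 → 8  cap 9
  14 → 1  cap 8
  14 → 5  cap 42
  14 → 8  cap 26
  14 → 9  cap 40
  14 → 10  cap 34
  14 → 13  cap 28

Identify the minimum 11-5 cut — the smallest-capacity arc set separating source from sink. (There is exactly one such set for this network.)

Min-cut arcs: {(2,8), (2,13), (11,1), (11,10)} (total capacity 38)

augment #1: 11→10→5 push 8
augment #2: 11→1→10→5 push 7
augment #3: 11→2→13→5 push 1
augment #4: 11→2→8→12→5 push 16
augment #5: 11→2→13→0→5 push 1
augment #6: 11→2→8→12→0→5 push 1
augment #7: 11→2→8→7→1→10→5 push 2
augment #8: 11→2→8→7→4→3→5 push 2
max flow = 38; residual-reachable set from 11 gives S-side
cut edges (S→T): {(2,8), (2,13), (11,1), (11,10)} total cap 38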